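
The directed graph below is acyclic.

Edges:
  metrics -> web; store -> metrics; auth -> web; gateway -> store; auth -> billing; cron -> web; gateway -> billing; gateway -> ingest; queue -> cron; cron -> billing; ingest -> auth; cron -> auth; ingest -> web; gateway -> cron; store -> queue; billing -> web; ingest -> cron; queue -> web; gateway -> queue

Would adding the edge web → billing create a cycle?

Yes

Adding web→billing creates a cycle iff billing can already reach web.
Path from billing: billing → web.
So billing → … → web → billing is a cycle.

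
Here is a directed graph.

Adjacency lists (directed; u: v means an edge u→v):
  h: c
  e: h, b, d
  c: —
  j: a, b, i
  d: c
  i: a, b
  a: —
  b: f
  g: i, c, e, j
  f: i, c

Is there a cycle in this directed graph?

Yes

DFS with white/gray/black marking, starting from d:
d gray
  c gray
  c black
d black
h gray
  h→c: c black — skip
h black
e gray
  e→h: h black — skip
  b gray
    f gray
      i gray
        a gray
        a black
        i→b: b is gray → back edge
Back edge found, so a cycle exists: b → f → i → b.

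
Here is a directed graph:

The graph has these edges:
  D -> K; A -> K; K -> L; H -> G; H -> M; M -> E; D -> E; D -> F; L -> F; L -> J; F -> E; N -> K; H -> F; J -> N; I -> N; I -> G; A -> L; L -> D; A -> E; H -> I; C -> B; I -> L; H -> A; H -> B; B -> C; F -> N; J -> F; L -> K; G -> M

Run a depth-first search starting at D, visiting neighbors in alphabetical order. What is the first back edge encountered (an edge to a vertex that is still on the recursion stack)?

DFS from D (visiting neighbors in alphabetical order); mark gray on enter, black on exit:
D gray
  E gray
  E black
  F gray
    F→E: E black — skip
    N gray
      K gray
        L gray
          L→D: D is gray → back edge
First back edge: L → D.

L→D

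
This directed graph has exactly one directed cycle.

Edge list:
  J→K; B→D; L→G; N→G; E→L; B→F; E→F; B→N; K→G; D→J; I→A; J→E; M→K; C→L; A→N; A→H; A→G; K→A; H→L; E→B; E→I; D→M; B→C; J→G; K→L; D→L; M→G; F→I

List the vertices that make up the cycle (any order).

B, D, E, J

DFS with gray/black marking from D:
D gray
  M gray
    K gray
      L gray
        G gray
        G black
      L black
      K→G: G black — skip
      A gray
        A→G: G black — skip
        N gray
          N→G: G black — skip
        N black
        H gray
          H→L: L black — skip
        H black
      A black
    K black
    M→G: G black — skip
  M black
  D→L: L black — skip
  J gray
    J→G: G black — skip
    E gray
      E→L: L black — skip
      I gray
        I→A: A black — skip
      I black
      F gray
        F→I: I black — skip
      F black
      B gray
        B→F: F black — skip
        C gray
          C→L: L black — skip
        C black
        B→D: D is gray → back edge
Back edge closes the cycle D → J → E → B → D; its vertices are {B, D, E, J}.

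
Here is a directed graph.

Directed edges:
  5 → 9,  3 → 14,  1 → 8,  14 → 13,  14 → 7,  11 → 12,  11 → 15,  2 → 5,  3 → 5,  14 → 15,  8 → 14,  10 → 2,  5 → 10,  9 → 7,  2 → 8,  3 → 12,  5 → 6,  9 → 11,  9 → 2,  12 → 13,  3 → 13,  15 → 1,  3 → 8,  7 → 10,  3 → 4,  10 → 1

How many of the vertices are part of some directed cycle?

10

A vertex is on a directed cycle iff it belongs to a strongly connected component of size ≥ 2 (or has a self-loop).
The vertices on cycles are {1, 2, 5, 7, 8, 9, 10, 11, 14, 15} — 10 in total.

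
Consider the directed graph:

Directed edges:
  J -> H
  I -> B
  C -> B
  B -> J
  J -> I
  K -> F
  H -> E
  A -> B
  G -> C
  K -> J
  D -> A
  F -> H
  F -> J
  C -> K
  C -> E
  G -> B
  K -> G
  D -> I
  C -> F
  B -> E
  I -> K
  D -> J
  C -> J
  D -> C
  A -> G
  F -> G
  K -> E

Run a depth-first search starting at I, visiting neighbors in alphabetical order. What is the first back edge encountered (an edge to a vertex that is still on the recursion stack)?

J→I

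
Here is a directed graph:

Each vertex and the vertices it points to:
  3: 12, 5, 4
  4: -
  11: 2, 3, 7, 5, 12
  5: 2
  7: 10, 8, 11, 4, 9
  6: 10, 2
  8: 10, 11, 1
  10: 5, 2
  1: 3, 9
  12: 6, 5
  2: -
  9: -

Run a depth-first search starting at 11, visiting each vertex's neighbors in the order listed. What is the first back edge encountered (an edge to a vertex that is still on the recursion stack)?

DFS from 11 (visiting each vertex's neighbors in the order listed); mark gray on enter, black on exit:
11 gray
  2 gray
  2 black
  3 gray
    12 gray
      6 gray
        10 gray
          5 gray
            5→2: 2 black — skip
          5 black
          10→2: 2 black — skip
        10 black
        6→2: 2 black — skip
      6 black
      12→5: 5 black — skip
    12 black
    3→5: 5 black — skip
    4 gray
    4 black
  3 black
  7 gray
    7→10: 10 black — skip
    8 gray
      8→10: 10 black — skip
      8→11: 11 is gray → back edge
First back edge: 8 → 11.

8->11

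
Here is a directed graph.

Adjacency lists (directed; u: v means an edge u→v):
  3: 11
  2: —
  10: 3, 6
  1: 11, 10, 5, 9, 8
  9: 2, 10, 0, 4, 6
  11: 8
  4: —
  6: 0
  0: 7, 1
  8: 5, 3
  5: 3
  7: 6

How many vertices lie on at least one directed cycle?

10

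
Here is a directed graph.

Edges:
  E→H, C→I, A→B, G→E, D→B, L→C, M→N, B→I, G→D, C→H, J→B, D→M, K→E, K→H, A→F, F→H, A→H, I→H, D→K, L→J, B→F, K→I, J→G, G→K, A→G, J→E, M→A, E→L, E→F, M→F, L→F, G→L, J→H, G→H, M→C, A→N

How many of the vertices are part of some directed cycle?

8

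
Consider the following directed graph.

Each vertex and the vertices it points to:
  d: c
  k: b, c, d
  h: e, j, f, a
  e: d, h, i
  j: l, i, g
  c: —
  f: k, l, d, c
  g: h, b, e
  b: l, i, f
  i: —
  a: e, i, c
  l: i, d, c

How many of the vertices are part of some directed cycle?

A vertex is on a directed cycle iff it belongs to a strongly connected component of size ≥ 2 (or has a self-loop).
The vertices on cycles are {a, b, e, f, g, h, j, k} — 8 in total.

8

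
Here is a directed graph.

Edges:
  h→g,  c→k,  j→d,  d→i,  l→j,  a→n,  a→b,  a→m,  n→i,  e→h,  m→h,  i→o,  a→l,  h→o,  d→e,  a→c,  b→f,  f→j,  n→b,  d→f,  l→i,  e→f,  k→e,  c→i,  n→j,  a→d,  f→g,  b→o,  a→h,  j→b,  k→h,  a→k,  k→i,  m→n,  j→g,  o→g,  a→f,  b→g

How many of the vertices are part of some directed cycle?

A vertex is on a directed cycle iff it belongs to a strongly connected component of size ≥ 2 (or has a self-loop).
The vertices on cycles are {b, d, e, f, j} — 5 in total.

5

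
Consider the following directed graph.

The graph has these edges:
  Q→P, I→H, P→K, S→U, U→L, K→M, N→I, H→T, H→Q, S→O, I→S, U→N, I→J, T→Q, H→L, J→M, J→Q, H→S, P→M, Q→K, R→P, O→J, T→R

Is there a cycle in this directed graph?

DFS with white/gray/black marking, starting from H:
H gray
  Q gray
    K gray
      M gray
      M black
    K black
    P gray
      P→M: M black — skip
      P→K: K black — skip
    P black
  Q black
  S gray
    O gray
      J gray
        J→Q: Q black — skip
        J→M: M black — skip
      J black
    O black
    U gray
      L gray
      L black
      N gray
        I gray
          I→H: H is gray → back edge
Back edge found, so a cycle exists: H → S → U → N → I → H.

Yes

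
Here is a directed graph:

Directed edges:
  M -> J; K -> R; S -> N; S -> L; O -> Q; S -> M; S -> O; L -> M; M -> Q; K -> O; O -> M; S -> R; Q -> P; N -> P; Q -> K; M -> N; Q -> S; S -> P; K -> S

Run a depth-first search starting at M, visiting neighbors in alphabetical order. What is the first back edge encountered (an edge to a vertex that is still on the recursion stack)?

DFS from M (visiting neighbors in alphabetical order); mark gray on enter, black on exit:
M gray
  J gray
  J black
  N gray
    P gray
    P black
  N black
  Q gray
    K gray
      O gray
        O→M: M is gray → back edge
First back edge: O → M.

O->M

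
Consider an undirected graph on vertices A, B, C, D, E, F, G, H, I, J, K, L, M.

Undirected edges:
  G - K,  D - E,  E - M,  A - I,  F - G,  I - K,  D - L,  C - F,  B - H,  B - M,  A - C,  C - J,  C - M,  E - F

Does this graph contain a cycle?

Yes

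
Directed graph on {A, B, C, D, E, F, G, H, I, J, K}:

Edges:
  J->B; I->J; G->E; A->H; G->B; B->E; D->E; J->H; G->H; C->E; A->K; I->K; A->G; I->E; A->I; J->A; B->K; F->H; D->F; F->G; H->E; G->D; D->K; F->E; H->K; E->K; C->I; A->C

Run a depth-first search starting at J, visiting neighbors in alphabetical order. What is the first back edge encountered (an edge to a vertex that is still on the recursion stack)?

I->J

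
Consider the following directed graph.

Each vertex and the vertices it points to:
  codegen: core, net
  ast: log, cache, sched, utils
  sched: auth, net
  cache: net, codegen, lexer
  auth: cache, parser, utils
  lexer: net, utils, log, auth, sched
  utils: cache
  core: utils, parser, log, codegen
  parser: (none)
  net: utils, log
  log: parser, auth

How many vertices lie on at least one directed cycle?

A vertex is on a directed cycle iff it belongs to a strongly connected component of size ≥ 2 (or has a self-loop).
The vertices on cycles are {log, net, auth, core, cache, lexer, sched, utils, codegen} — 9 in total.

9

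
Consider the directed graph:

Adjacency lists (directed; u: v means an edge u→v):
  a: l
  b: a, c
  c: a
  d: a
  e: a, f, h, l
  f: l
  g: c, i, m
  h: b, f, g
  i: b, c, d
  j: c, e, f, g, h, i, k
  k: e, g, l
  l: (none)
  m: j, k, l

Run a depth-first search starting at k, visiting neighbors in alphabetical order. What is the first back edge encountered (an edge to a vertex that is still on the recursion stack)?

DFS from k (visiting neighbors in alphabetical order); mark gray on enter, black on exit:
k gray
  e gray
    a gray
      l gray
      l black
    a black
    f gray
      f→l: l black — skip
    f black
    h gray
      b gray
        b→a: a black — skip
        c gray
          c→a: a black — skip
        c black
      b black
      h→f: f black — skip
      g gray
        g→c: c black — skip
        i gray
          i→b: b black — skip
          i→c: c black — skip
          d gray
            d→a: a black — skip
          d black
        i black
        m gray
          j gray
            j→c: c black — skip
            j→e: e is gray → back edge
First back edge: j → e.

j->e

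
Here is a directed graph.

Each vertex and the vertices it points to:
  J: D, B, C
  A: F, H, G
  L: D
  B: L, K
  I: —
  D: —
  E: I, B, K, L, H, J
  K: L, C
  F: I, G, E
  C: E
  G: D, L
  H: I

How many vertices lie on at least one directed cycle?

A vertex is on a directed cycle iff it belongs to a strongly connected component of size ≥ 2 (or has a self-loop).
The vertices on cycles are {B, C, E, J, K} — 5 in total.

5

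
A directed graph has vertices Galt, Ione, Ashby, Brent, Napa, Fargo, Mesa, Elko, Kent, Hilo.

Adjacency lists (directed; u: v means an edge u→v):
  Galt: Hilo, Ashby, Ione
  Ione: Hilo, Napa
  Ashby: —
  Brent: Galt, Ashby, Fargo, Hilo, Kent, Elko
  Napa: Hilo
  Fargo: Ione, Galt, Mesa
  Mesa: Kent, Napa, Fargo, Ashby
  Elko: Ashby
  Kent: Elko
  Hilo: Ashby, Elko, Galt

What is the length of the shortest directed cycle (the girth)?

2

For each vertex v, BFS finds the shortest path from v back to v.
The shortest such closed walk is Fargo → Mesa → Fargo, length 2.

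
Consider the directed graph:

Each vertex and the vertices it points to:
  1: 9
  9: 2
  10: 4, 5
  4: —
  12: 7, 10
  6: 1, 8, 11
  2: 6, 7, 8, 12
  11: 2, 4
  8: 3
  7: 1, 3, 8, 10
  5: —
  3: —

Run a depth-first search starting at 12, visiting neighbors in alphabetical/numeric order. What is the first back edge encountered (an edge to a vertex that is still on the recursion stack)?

6→1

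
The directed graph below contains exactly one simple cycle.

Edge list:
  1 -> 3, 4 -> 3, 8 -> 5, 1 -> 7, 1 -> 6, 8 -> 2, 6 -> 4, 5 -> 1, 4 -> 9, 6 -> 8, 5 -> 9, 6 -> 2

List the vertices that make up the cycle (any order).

DFS with gray/black marking from 1:
1 gray
  6 gray
    2 gray
    2 black
    8 gray
      8→2: 2 black — skip
      5 gray
        9 gray
        9 black
        5→1: 1 is gray → back edge
Back edge closes the cycle 1 → 6 → 8 → 5 → 1; its vertices are {1, 5, 6, 8}.

1, 5, 6, 8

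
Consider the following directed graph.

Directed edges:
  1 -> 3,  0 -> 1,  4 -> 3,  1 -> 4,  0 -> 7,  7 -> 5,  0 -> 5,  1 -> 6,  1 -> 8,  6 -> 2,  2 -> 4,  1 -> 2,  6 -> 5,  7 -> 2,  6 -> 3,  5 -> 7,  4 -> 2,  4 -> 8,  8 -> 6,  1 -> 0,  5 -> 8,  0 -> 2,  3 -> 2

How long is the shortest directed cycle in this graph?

2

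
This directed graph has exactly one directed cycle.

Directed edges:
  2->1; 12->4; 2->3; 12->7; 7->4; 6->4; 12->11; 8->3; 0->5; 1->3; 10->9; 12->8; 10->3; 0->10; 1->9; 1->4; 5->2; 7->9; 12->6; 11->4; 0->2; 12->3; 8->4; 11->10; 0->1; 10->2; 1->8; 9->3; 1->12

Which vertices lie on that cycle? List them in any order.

1, 2, 10, 11, 12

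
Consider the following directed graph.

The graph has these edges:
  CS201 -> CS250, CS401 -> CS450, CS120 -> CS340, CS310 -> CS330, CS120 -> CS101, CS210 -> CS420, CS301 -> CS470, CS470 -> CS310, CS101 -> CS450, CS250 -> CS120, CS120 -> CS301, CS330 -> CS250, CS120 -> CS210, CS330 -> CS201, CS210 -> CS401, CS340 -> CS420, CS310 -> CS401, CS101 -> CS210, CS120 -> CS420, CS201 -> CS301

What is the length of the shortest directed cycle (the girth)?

For each vertex v, BFS finds the shortest path from v back to v.
The shortest such closed walk is CS301 → CS470 → CS310 → CS330 → CS201 → CS301, length 5.

5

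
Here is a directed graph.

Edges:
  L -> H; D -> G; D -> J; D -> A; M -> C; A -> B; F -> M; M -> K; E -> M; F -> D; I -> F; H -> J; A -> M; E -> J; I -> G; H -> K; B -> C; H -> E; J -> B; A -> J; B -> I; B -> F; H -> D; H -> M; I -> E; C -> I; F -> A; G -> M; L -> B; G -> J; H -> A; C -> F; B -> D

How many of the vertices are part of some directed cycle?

10

A vertex is on a directed cycle iff it belongs to a strongly connected component of size ≥ 2 (or has a self-loop).
The vertices on cycles are {A, B, C, D, E, F, G, I, J, M} — 10 in total.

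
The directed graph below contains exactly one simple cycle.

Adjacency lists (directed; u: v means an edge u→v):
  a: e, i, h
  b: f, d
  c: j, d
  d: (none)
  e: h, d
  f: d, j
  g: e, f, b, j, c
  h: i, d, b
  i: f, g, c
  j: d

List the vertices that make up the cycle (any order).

DFS with gray/black marking from h:
h gray
  i gray
    f gray
      d gray
      d black
      j gray
        j→d: d black — skip
      j black
    f black
    g gray
      e gray
        e→h: h is gray → back edge
Back edge closes the cycle h → i → g → e → h; its vertices are {e, g, h, i}.

e, g, h, i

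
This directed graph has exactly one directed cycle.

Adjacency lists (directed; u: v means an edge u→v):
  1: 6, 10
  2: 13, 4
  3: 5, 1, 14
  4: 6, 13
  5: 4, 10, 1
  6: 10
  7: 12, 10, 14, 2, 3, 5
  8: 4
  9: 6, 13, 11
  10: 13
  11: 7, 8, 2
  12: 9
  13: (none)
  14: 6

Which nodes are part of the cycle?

DFS with gray/black marking from 11:
11 gray
  7 gray
    12 gray
      9 gray
        6 gray
          10 gray
            13 gray
            13 black
          10 black
        6 black
        9→13: 13 black — skip
        9→11: 11 is gray → back edge
Back edge closes the cycle 11 → 7 → 12 → 9 → 11; its vertices are {7, 9, 11, 12}.

7, 9, 11, 12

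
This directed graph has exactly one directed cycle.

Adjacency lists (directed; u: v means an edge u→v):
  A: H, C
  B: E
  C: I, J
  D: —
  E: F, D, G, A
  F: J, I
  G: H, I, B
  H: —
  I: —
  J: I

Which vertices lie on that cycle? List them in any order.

B, E, G

DFS with gray/black marking from E:
E gray
  F gray
    J gray
      I gray
      I black
    J black
    F→I: I black — skip
  F black
  D gray
  D black
  G gray
    H gray
    H black
    G→I: I black — skip
    B gray
      B→E: E is gray → back edge
Back edge closes the cycle E → G → B → E; its vertices are {B, E, G}.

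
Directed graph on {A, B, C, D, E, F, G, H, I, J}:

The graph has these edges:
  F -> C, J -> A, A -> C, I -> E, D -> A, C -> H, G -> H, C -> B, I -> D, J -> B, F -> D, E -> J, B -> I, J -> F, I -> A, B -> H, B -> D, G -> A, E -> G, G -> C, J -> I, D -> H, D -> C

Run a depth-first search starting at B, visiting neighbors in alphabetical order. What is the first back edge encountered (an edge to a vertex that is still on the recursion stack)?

DFS from B (visiting neighbors in alphabetical order); mark gray on enter, black on exit:
B gray
  D gray
    A gray
      C gray
        C→B: B is gray → back edge
First back edge: C → B.

C→B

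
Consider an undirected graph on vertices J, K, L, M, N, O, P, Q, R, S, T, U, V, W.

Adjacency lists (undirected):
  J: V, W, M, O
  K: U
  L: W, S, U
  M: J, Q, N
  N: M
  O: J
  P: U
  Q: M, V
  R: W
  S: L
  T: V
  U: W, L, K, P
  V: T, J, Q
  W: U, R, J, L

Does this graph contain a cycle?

DFS, tracking each vertex's parent; an edge to a visited non-parent vertex closes a cycle.
Start from N:
visit N (parent –)
  visit M (parent N)
    visit J (parent M)
      visit V (parent J)
        visit T (parent V)
          T–V: parent, skip
        V–J: parent, skip
        visit Q (parent V)
          Q–M: M visited and ≠ parent → cycle
Cycle: M – J – V – Q – M.

Yes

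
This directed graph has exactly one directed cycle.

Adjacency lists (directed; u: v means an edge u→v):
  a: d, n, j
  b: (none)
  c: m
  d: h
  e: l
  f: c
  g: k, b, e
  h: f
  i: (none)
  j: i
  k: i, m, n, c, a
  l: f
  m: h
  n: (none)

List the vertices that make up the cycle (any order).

c, f, h, m

DFS with gray/black marking from c:
c gray
  m gray
    h gray
      f gray
        f→c: c is gray → back edge
Back edge closes the cycle c → m → h → f → c; its vertices are {c, f, h, m}.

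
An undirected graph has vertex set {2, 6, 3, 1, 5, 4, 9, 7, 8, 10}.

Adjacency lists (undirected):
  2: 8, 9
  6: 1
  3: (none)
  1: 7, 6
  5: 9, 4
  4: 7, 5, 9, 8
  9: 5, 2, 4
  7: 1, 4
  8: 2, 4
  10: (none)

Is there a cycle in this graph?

DFS, tracking each vertex's parent; an edge to a visited non-parent vertex closes a cycle.
Start from 2:
visit 2 (parent –)
  visit 8 (parent 2)
    8–2: parent, skip
    visit 4 (parent 8)
      visit 7 (parent 4)
        visit 1 (parent 7)
          1–7: parent, skip
          visit 6 (parent 1)
            6–1: parent, skip
        7–4: parent, skip
      visit 5 (parent 4)
        visit 9 (parent 5)
          9–5: parent, skip
          9–2: 2 visited and ≠ parent → cycle
Cycle: 2 – 8 – 4 – 5 – 9 – 2.

Yes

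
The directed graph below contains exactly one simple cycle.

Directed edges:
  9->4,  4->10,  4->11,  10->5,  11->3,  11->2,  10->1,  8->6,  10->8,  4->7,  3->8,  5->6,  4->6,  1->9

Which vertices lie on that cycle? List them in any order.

DFS with gray/black marking from 4:
4 gray
  7 gray
  7 black
  11 gray
    2 gray
    2 black
    3 gray
      8 gray
        6 gray
        6 black
      8 black
    3 black
  11 black
  10 gray
    5 gray
      5→6: 6 black — skip
    5 black
    1 gray
      9 gray
        9→4: 4 is gray → back edge
Back edge closes the cycle 4 → 10 → 1 → 9 → 4; its vertices are {1, 4, 9, 10}.

1, 4, 9, 10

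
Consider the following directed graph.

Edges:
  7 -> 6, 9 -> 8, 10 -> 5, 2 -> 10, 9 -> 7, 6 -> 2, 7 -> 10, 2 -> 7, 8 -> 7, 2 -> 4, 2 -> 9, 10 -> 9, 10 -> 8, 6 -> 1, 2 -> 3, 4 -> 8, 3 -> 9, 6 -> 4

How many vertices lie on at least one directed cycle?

8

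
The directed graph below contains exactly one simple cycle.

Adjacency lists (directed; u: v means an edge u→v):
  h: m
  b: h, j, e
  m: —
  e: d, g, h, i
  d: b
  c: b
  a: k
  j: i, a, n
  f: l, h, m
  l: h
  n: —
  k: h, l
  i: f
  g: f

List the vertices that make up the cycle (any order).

b, d, e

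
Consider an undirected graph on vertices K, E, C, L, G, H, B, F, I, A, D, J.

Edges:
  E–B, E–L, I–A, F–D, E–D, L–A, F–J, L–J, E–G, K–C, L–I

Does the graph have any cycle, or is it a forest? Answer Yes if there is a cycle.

DFS, tracking each vertex's parent; an edge to a visited non-parent vertex closes a cycle.
Start from E:
visit E (parent –)
  visit D (parent E)
    visit F (parent D)
      visit J (parent F)
        visit L (parent J)
          L–J: parent, skip
          visit I (parent L)
            visit A (parent I)
              A–L: L visited and ≠ parent → cycle
Cycle: L – I – A – L.

Yes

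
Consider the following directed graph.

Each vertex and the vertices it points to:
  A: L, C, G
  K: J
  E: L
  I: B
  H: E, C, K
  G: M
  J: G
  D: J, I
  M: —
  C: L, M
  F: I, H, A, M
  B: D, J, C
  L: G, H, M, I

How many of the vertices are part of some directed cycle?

A vertex is on a directed cycle iff it belongs to a strongly connected component of size ≥ 2 (or has a self-loop).
The vertices on cycles are {B, C, D, E, H, I, L} — 7 in total.

7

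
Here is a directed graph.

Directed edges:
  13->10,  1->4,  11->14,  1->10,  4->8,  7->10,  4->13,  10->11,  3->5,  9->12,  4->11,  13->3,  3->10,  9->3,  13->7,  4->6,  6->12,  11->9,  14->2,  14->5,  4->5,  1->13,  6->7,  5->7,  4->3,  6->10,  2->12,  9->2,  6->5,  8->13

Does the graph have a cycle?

Yes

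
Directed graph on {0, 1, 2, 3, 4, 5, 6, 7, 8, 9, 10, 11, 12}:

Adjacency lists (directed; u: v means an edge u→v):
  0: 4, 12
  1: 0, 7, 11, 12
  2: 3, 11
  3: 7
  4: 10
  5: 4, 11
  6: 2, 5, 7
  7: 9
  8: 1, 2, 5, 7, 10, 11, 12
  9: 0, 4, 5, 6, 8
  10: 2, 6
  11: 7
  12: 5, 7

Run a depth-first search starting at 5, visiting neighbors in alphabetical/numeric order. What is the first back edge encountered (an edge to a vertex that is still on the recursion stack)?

DFS from 5 (visiting neighbors in alphabetical/numeric order); mark gray on enter, black on exit:
5 gray
  4 gray
    10 gray
      2 gray
        3 gray
          7 gray
            9 gray
              0 gray
                0→4: 4 is gray → back edge
First back edge: 0 → 4.

0→4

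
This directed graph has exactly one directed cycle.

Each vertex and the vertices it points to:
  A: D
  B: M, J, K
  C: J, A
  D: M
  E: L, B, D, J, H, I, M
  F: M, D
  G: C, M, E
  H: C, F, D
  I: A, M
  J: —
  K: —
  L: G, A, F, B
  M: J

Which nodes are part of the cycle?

E, G, L

DFS with gray/black marking from E:
E gray
  L gray
    G gray
      C gray
        J gray
        J black
        A gray
          D gray
            M gray
              M→J: J black — skip
            M black
          D black
        A black
      C black
      G→M: M black — skip
      G→E: E is gray → back edge
Back edge closes the cycle E → L → G → E; its vertices are {E, G, L}.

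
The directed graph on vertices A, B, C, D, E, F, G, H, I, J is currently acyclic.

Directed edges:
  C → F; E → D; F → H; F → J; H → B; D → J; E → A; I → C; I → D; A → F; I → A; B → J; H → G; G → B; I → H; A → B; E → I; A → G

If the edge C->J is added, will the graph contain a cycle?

Adding C→J creates a cycle iff J can already reach C.
Explore from J: no path reaches C. The graph stays acyclic.

No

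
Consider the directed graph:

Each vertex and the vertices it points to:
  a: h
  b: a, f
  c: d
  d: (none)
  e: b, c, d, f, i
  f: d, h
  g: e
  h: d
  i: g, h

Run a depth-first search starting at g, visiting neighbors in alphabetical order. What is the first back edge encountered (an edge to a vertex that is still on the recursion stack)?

DFS from g (visiting neighbors in alphabetical order); mark gray on enter, black on exit:
g gray
  e gray
    b gray
      a gray
        h gray
          d gray
          d black
        h black
      a black
      f gray
        f→d: d black — skip
        f→h: h black — skip
      f black
    b black
    c gray
      c→d: d black — skip
    c black
    e→d: d black — skip
    e→f: f black — skip
    i gray
      i→g: g is gray → back edge
First back edge: i → g.

i→g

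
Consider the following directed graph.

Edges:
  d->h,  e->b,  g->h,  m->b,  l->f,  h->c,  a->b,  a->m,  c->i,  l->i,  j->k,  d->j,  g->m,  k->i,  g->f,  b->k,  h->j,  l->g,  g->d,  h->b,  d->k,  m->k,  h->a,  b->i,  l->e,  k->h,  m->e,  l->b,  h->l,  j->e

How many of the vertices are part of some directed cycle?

10

A vertex is on a directed cycle iff it belongs to a strongly connected component of size ≥ 2 (or has a self-loop).
The vertices on cycles are {a, b, d, e, g, h, j, k, l, m} — 10 in total.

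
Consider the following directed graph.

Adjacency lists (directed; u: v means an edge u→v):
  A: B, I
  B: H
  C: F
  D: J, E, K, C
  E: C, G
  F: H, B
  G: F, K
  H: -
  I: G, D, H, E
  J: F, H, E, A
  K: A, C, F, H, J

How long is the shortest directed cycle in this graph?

4

For each vertex v, BFS finds the shortest path from v back to v.
The shortest such closed walk is A → I → D → K → A, length 4.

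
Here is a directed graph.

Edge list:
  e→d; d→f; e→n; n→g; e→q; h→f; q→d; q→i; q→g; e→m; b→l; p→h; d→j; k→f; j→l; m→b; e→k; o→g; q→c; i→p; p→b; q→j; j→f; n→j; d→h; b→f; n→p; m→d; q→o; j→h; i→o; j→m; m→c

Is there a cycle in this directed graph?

Yes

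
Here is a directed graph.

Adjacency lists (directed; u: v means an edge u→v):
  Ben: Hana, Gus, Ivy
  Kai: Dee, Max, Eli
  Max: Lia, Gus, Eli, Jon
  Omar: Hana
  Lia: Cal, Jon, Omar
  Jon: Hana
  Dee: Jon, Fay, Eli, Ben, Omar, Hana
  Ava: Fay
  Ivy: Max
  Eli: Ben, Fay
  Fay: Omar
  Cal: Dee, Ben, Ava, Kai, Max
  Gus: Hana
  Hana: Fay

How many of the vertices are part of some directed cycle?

A vertex is on a directed cycle iff it belongs to a strongly connected component of size ≥ 2 (or has a self-loop).
The vertices on cycles are {Ben, Cal, Dee, Eli, Fay, Ivy, Kai, Lia, Max, Hana, Omar} — 11 in total.

11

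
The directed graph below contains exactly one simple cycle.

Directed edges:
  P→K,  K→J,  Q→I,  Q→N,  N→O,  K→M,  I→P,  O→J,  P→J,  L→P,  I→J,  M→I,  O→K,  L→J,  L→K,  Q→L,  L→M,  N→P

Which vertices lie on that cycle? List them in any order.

I, K, M, P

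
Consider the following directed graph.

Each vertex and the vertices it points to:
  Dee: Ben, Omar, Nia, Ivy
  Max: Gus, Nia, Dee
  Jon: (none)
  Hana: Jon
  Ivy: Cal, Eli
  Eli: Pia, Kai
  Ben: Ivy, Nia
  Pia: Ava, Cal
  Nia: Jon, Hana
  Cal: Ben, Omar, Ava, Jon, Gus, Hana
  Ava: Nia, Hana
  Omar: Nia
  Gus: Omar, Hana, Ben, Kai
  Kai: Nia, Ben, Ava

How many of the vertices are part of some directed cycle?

A vertex is on a directed cycle iff it belongs to a strongly connected component of size ≥ 2 (or has a self-loop).
The vertices on cycles are {Ben, Cal, Eli, Gus, Ivy, Kai, Pia} — 7 in total.

7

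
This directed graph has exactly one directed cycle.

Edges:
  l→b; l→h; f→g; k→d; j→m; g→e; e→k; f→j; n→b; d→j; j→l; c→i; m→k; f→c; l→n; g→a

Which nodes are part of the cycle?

DFS with gray/black marking from k:
k gray
  d gray
    j gray
      m gray
        m→k: k is gray → back edge
Back edge closes the cycle k → d → j → m → k; its vertices are {d, j, k, m}.

d, j, k, m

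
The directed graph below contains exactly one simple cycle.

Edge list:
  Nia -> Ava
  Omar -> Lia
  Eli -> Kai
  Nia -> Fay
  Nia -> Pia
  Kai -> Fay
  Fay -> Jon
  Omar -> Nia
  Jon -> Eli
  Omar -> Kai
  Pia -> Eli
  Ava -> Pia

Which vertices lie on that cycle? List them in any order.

Eli, Fay, Jon, Kai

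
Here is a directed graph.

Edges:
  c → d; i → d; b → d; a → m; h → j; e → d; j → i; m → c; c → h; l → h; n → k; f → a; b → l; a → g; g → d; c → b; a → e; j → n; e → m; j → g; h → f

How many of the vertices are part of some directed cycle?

8

A vertex is on a directed cycle iff it belongs to a strongly connected component of size ≥ 2 (or has a self-loop).
The vertices on cycles are {a, b, c, e, f, h, l, m} — 8 in total.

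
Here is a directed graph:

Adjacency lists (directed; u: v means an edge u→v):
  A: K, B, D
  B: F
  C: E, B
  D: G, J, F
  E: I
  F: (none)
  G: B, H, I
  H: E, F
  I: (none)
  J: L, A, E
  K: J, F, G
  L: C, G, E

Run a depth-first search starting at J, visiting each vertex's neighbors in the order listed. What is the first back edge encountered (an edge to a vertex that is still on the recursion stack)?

K→J

DFS from J (visiting each vertex's neighbors in the order listed); mark gray on enter, black on exit:
J gray
  L gray
    C gray
      E gray
        I gray
        I black
      E black
      B gray
        F gray
        F black
      B black
    C black
    G gray
      G→B: B black — skip
      H gray
        H→E: E black — skip
        H→F: F black — skip
      H black
      G→I: I black — skip
    G black
    L→E: E black — skip
  L black
  A gray
    K gray
      K→J: J is gray → back edge
First back edge: K → J.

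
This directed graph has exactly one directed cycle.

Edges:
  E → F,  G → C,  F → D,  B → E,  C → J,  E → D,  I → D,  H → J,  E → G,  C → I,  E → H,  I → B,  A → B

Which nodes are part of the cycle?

DFS with gray/black marking from B:
B gray
  E gray
    D gray
    D black
    G gray
      C gray
        J gray
        J black
        I gray
          I→D: D black — skip
          I→B: B is gray → back edge
Back edge closes the cycle B → E → G → C → I → B; its vertices are {B, C, E, G, I}.

B, C, E, G, I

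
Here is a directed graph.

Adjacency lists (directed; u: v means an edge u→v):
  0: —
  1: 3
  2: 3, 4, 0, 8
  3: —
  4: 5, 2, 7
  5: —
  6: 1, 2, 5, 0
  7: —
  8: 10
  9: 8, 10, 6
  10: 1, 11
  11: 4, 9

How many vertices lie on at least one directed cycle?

7

A vertex is on a directed cycle iff it belongs to a strongly connected component of size ≥ 2 (or has a self-loop).
The vertices on cycles are {2, 4, 6, 8, 9, 10, 11} — 7 in total.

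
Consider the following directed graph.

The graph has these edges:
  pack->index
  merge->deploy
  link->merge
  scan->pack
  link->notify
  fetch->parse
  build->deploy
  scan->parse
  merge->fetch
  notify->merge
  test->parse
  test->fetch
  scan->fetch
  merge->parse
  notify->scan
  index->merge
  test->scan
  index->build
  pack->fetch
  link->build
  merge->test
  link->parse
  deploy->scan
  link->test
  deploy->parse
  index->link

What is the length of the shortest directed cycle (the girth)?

For each vertex v, BFS finds the shortest path from v back to v.
The shortest such closed walk is pack → index → build → deploy → scan → pack, length 5.

5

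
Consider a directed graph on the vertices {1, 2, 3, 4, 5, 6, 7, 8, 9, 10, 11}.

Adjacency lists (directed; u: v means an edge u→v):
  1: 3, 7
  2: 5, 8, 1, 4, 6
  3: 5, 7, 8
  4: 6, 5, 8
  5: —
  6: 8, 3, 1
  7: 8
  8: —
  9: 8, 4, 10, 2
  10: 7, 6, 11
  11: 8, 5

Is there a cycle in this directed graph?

No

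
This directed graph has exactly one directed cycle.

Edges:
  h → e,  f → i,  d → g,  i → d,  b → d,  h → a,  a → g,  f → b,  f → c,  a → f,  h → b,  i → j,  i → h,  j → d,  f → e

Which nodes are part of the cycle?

a, f, h, i

DFS with gray/black marking from f:
f gray
  c gray
  c black
  e gray
  e black
  b gray
    d gray
      g gray
      g black
    d black
  b black
  i gray
    h gray
      h→e: e black — skip
      a gray
        a→f: f is gray → back edge
Back edge closes the cycle f → i → h → a → f; its vertices are {a, f, h, i}.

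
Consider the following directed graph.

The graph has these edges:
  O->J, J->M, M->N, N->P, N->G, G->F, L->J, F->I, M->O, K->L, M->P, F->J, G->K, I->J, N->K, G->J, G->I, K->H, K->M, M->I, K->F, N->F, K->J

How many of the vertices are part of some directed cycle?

9

A vertex is on a directed cycle iff it belongs to a strongly connected component of size ≥ 2 (or has a self-loop).
The vertices on cycles are {F, G, I, J, K, L, M, N, O} — 9 in total.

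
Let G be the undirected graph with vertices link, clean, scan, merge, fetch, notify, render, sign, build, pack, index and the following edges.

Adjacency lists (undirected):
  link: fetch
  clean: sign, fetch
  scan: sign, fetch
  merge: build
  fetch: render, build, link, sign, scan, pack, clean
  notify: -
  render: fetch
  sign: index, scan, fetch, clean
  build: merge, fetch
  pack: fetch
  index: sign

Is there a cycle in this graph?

Yes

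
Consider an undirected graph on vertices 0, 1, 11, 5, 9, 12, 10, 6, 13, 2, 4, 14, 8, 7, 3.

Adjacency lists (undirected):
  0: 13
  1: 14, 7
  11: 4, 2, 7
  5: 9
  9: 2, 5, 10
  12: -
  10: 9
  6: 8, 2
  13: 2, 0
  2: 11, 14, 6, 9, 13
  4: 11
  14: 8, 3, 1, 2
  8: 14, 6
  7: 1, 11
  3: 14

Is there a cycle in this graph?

DFS, tracking each vertex's parent; an edge to a visited non-parent vertex closes a cycle.
Start from 13:
visit 13 (parent –)
  visit 2 (parent 13)
    visit 11 (parent 2)
      visit 4 (parent 11)
        4–11: parent, skip
      11–2: parent, skip
      visit 7 (parent 11)
        visit 1 (parent 7)
          visit 14 (parent 1)
            visit 8 (parent 14)
              8–14: parent, skip
              visit 6 (parent 8)
                6–8: parent, skip
                6–2: 2 visited and ≠ parent → cycle
Cycle: 2 – 11 – 7 – 1 – 14 – 8 – 6 – 2.

Yes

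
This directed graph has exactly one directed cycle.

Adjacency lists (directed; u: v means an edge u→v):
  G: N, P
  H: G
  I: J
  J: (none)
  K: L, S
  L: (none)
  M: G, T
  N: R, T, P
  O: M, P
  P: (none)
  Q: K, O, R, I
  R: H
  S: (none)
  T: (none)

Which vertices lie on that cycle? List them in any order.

G, H, N, R

DFS with gray/black marking from R:
R gray
  H gray
    G gray
      N gray
        N→R: R is gray → back edge
Back edge closes the cycle R → H → G → N → R; its vertices are {G, H, N, R}.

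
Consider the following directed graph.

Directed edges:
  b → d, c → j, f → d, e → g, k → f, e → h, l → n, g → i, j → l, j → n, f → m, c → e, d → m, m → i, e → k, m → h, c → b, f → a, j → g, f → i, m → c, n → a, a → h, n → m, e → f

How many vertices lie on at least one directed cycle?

10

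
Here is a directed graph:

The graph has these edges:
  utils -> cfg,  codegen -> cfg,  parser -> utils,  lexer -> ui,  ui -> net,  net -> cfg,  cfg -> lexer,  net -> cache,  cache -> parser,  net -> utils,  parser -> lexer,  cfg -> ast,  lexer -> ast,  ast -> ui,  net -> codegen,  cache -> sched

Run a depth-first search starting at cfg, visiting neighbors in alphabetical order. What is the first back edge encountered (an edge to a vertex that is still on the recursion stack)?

lexer→ast

DFS from cfg (visiting neighbors in alphabetical order); mark gray on enter, black on exit:
cfg gray
  ast gray
    ui gray
      net gray
        cache gray
          parser gray
            lexer gray
              lexer→ast: ast is gray → back edge
First back edge: lexer → ast.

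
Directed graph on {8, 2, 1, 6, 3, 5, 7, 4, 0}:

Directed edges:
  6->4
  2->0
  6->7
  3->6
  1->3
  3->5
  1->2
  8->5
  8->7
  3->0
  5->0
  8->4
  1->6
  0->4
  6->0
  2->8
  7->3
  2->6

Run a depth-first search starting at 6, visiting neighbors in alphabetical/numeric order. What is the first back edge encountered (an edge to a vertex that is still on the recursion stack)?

DFS from 6 (visiting neighbors in alphabetical/numeric order); mark gray on enter, black on exit:
6 gray
  0 gray
    4 gray
    4 black
  0 black
  6→4: 4 black — skip
  7 gray
    3 gray
      3→0: 0 black — skip
      5 gray
        5→0: 0 black — skip
      5 black
      3→6: 6 is gray → back edge
First back edge: 3 → 6.

3->6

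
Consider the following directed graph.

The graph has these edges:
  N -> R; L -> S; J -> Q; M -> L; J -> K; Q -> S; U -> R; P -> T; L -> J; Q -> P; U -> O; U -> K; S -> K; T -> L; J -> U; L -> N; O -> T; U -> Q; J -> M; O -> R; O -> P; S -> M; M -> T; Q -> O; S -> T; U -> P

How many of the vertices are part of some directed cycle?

A vertex is on a directed cycle iff it belongs to a strongly connected component of size ≥ 2 (or has a self-loop).
The vertices on cycles are {J, L, M, O, P, Q, S, T, U} — 9 in total.

9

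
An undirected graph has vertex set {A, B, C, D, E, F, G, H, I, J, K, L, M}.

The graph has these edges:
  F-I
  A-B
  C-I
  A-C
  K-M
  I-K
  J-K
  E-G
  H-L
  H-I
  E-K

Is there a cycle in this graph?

No

DFS, tracking each vertex's parent; an edge to a visited non-parent vertex closes a cycle.
Start from D:
visit D (parent –)
visit A (parent –)
  visit C (parent A)
    C–A: parent, skip
    visit I (parent C)
      I–C: parent, skip
      visit F (parent I)
        F–I: parent, skip
      visit K (parent I)
        K–I: parent, skip
        visit E (parent K)
          E–K: parent, skip
          visit G (parent E)
            G–E: parent, skip
        visit J (parent K)
          J–K: parent, skip
        visit M (parent K)
          M–K: parent, skip
      visit H (parent I)
        H–I: parent, skip
        visit L (parent H)
          L–H: parent, skip
  visit B (parent A)
    B–A: parent, skip
No non-parent visited neighbor found — the graph is a forest.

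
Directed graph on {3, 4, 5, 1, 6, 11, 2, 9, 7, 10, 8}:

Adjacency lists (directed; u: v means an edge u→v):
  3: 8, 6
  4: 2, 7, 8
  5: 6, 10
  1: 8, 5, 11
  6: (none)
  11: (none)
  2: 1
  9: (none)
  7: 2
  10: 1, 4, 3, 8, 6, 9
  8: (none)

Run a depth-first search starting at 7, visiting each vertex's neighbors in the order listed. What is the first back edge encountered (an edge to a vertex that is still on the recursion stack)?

10→1

DFS from 7 (visiting each vertex's neighbors in the order listed); mark gray on enter, black on exit:
7 gray
  2 gray
    1 gray
      8 gray
      8 black
      5 gray
        6 gray
        6 black
        10 gray
          10→1: 1 is gray → back edge
First back edge: 10 → 1.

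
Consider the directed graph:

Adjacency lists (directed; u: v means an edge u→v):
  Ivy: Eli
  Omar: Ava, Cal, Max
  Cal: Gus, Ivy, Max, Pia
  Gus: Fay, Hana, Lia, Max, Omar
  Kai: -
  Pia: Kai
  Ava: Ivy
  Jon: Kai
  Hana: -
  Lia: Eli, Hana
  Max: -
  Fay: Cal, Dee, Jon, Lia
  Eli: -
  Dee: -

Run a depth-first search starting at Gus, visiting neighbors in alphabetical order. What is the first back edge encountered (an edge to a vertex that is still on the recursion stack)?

Cal→Gus

DFS from Gus (visiting neighbors in alphabetical order); mark gray on enter, black on exit:
Gus gray
  Fay gray
    Cal gray
      Cal→Gus: Gus is gray → back edge
First back edge: Cal → Gus.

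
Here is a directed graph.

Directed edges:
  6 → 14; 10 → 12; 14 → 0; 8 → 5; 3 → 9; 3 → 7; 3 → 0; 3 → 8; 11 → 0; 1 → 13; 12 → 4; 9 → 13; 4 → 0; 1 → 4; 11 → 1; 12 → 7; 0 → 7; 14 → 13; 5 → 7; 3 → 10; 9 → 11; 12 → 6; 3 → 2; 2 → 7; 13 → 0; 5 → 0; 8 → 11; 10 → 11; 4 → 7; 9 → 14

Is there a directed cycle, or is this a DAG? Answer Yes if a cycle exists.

No

DFS with white/gray/black marking, starting from 1:
1 gray
  4 gray
    0 gray
      7 gray
      7 black
    0 black
    4→7: 7 black — skip
  4 black
  13 gray
    13→0: 0 black — skip
  13 black
1 black
11 gray
  11→0: 0 black — skip
  11→1: 1 black — skip
11 black
14 gray
  14→0: 0 black — skip
  14→13: 13 black — skip
14 black
6 gray
  6→14: 14 black — skip
6 black
2 gray
  2→7: 7 black — skip
2 black
12 gray
  12→4: 4 black — skip
  12→7: 7 black — skip
  12→6: 6 black — skip
12 black
3 gray
  10 gray
    10→12: 12 black — skip
    10→11: 11 black — skip
  10 black
  3→2: 2 black — skip
  8 gray
    5 gray
      5→7: 7 black — skip
      5→0: 0 black — skip
    5 black
    8→11: 11 black — skip
  8 black
  9 gray
    9→11: 11 black — skip
    9→13: 13 black — skip
    9→14: 14 black — skip
  9 black
  3→0: 0 black — skip
  3→7: 7 black — skip
3 black
Every edge goes to a white or black vertex — no back edge, so the graph is acyclic.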